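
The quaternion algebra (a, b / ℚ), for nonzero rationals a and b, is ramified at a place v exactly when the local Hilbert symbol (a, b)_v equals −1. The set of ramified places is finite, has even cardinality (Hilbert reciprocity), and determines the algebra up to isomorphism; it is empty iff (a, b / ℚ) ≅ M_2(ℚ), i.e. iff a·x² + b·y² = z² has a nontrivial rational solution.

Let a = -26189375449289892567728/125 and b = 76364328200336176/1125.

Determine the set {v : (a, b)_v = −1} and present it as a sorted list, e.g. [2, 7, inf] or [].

Mod squares: a ≡ -72407335, b ≡ 202895. Check v ∈ {∞, 2, 3, 5, 7, 11, 13, 17, 23, 31, 37}.
v=7: a=7^1·(≡2), b=7^1·(≡3) mod 7; (2|7)=+1, (3|7)=-1; (−1)^{1·1·3}·(+1)^1·(-1)^1 = +1.
v=37: a=37^3·(≡12), b=37^2·(≡22) mod 37; (12|37)=+1, (22|37)=-1; (−1)^{3·2·18}·(+1)^2·(-1)^3 = -1.
v=11: a=11^1·(≡9), b=11^1·(≡9) mod 11; (9|11)=+1, (9|11)=+1; (−1)^{1·1·5}·(+1)^1·(+1)^1 = -1.
v=3: a=3^0·(≡2), b=3^-2·(≡2) mod 3; (2|3)=-1, (2|3)=-1; (−1)^{0·-2·1}·(-1)^-2·(-1)^0 = +1.
v=2: v_2(a)=4, v_2(b)=4; units ≡ 1, 7 (mod 8); ε·ε+αω+βω = 0·1+4·0+4·0 ≡ 0  ⇒  (a,b)_2 = +1.
v=13: a=13^3·(≡12), b=13^2·(≡4) mod 13; (12|13)=+1, (4|13)=+1; (−1)^{3·2·6}·(+1)^2·(+1)^3 = +1.
v=31: a=31^4·(≡7), b=31^3·(≡20) mod 31; (7|31)=+1, (20|31)=+1; (−1)^{4·3·15}·(+1)^3·(+1)^4 = +1.
v=∞: -72407335 < 0 and 202895 > 0  ⇒  (a,b)_∞ = +1.
v=23: a=23^3·(≡4), b=23^2·(≡16) mod 23; (4|23)=+1, (16|23)=+1; (−1)^{3·2·11}·(+1)^2·(+1)^3 = +1.
v=17: a=17^1·(≡10), b=17^1·(≡4) mod 17; (10|17)=-1, (4|17)=+1; (−1)^{1·1·8}·(-1)^1·(+1)^1 = -1.
v=5: a=5^-3·(≡2), b=5^-3·(≡4) mod 5; (2|5)=-1, (4|5)=+1; (−1)^{-3·-3·2}·(-1)^-3·(+1)^-3 = -1.
(-72407335, 202895 / ℚ) ramifies at {5, 11, 17, 37}: a division algebra.

[5, 11, 17, 37]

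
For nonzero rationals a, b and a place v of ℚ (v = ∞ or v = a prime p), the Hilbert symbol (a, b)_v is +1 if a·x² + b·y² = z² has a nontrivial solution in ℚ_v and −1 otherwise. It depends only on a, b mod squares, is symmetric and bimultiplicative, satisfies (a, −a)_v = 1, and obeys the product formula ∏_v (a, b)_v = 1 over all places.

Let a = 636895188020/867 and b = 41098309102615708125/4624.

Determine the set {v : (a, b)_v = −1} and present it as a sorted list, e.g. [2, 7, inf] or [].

(a, b) ≡ (15, 25493) mod (ℚ^×)²; places V = {2, 3, 5, 7, 13, 17, 37, 53, ∞}.
(a,b)_7: α=2, u≡1; β=2, v≡5 (mod 7); (1|7)=+1, (5|7)=-1; sign (−1)^0·+1^2·-1^2 = +1.
(a,b)_13: α=2, u≡8; β=3, v≡8 (mod 13); (8|13)=-1, (8|13)=-1; sign (−1)^0·-1^3·-1^2 = -1.
(a,b)_2: α=2, β=-4; u≡7, v≡5 (mod 8); ε(u)ε(v)=1·0, αω(v)=2·1, βω(u)=-4·0; sum ≡ 0  ⇒  +1.
(a,b)_5: α=1, u≡2; β=4, v≡2 (mod 5); (2|5)=-1, (2|5)=-1; sign (−1)^0·-1^4·-1^1 = -1.
(a,b)_53: α=2, u≡47; β=3, v≡11 (mod 53); (47|53)=+1, (11|53)=+1; sign (−1)^0·+1^3·+1^2 = +1.
(a,b)_∞: sgn(15)=+, sgn(25493)=+, so +1.
(a,b)_3: α=-1, u≡2; β=4, v≡2 (mod 3); (2|3)=-1, (2|3)=-1; sign (−1)^0·-1^4·-1^-1 = -1.
(a,b)_17: α=-2, u≡4; β=-2, v≡6 (mod 17); (4|17)=+1, (6|17)=-1; sign (−1)^0·+1^-2·-1^-2 = +1.
(a,b)_37: α=2, u≡17; β=3, v≡19 (mod 37); (17|37)=-1, (19|37)=-1; sign (−1)^0·-1^3·-1^2 = -1.
(15, 25493 / ℚ) ramifies at {3, 5, 13, 37}: a division algebra.

[3, 5, 13, 37]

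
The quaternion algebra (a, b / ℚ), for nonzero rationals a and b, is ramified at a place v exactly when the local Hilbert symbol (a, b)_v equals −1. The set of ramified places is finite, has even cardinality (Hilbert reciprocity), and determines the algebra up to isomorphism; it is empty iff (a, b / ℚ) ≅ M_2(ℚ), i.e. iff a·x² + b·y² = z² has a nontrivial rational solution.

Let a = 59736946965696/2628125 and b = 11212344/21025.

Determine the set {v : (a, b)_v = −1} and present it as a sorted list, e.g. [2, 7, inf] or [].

(a, b) ≡ (455, 286) mod (ℚ^×)²; places V = {2, 3, 5, 7, 11, 13, 29, 31, ∞}.
(a,b)_7: α=1, u≡2; β=0, v≡6 (mod 7); (2|7)=+1, (6|7)=-1; sign (−1)^0·+1^0·-1^1 = -1.
(a,b)_11: α=4, u≡1; β=3, v≡5 (mod 11); (1|11)=+1, (5|11)=+1; sign (−1)^0·+1^3·+1^4 = +1.
(a,b)_29: α=-2, u≡4; β=-2, v≡25 (mod 29); (4|29)=+1, (25|29)=+1; sign (−1)^0·+1^-2·+1^-2 = +1.
(a,b)_13: α=1, u≡10; β=1, v≡4 (mod 13); (10|13)=+1, (4|13)=+1; sign (−1)^0·+1^1·+1^1 = +1.
(a,b)_31: α=2, u≡24; β=0, v≡20 (mod 31); (24|31)=-1, (20|31)=+1; sign (−1)^0·-1^0·+1^2 = +1.
(a,b)_3: α=6, u≡2; β=4, v≡1 (mod 3); (2|3)=-1, (1|3)=+1; sign (−1)^0·-1^4·+1^6 = +1.
(a,b)_5: α=-5, u≡1; β=-2, v≡4 (mod 5); (1|5)=+1, (4|5)=+1; sign (−1)^0·+1^-2·+1^-5 = +1.
(a,b)_∞: sgn(455)=+, sgn(286)=+, so +1.
(a,b)_2: α=6, β=3; u≡7, v≡7 (mod 8); ε(u)ε(v)=1·1, αω(v)=6·0, βω(u)=3·0; sum ≡ 1  ⇒  -1.
|Ram(455, 286)| = 2, even; anisotropic at {2, 7}.

[2, 7]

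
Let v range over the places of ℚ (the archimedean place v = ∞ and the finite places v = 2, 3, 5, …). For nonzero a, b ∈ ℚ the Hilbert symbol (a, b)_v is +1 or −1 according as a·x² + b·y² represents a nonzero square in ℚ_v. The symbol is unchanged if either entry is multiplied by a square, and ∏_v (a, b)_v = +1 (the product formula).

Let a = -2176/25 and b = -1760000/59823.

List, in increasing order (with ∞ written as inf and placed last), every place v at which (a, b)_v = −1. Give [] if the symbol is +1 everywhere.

[11, inf]

Mod squares: a ≡ -34, b ≡ -253. Check v ∈ {∞, 2, 3, 5, 11, 17, 23}.
v=∞: -34 < 0 and -253 < 0  ⇒  (a,b)_∞ = -1.
v=3: a=3^0·(≡2), b=3^-2·(≡2) mod 3; (2|3)=-1, (2|3)=-1; (−1)^{0·-2·1}·(-1)^-2·(-1)^0 = +1.
v=5: a=5^-2·(≡4), b=5^4·(≡3) mod 5; (4|5)=+1, (3|5)=-1; (−1)^{-2·4·2}·(+1)^4·(-1)^-2 = +1.
v=11: a=11^0·(≡8), b=11^1·(≡10) mod 11; (8|11)=-1, (10|11)=-1; (−1)^{0·1·5}·(-1)^1·(-1)^0 = -1.
v=17: a=17^1·(≡1), b=17^-2·(≡9) mod 17; (1|17)=+1, (9|17)=+1; (−1)^{1·-2·8}·(+1)^-2·(+1)^1 = +1.
v=23: a=23^0·(≡16), b=23^-1·(≡3) mod 23; (16|23)=+1, (3|23)=+1; (−1)^{0·-1·11}·(+1)^-1·(+1)^0 = +1.
v=2: v_2(a)=7, v_2(b)=8; units ≡ 7, 3 (mod 8); ε·ε+αω+βω = 1·1+7·1+8·0 ≡ 0  ⇒  (a,b)_2 = +1.
(-34, -253 / ℚ) ramifies at {11, ∞}: a division algebra.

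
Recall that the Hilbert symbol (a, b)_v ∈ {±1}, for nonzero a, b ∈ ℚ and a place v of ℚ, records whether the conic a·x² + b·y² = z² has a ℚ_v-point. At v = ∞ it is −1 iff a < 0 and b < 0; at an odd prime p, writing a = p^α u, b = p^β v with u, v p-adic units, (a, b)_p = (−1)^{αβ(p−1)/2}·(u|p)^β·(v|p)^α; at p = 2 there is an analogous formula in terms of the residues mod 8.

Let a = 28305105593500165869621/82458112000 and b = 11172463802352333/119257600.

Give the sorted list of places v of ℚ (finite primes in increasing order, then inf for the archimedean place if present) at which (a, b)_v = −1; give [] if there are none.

[2, 5, 11, 13]

(a, b) ≡ (1155, 2002) mod (ℚ^×)²; places V = {2, 3, 5, 7, 11, 13, 17, ∞}.
(a,b)_3: α=5, u≡1; β=6, v≡1 (mod 3); (1|3)=+1, (1|3)=+1; sign (−1)^0·+1^6·+1^5 = +1.
(a,b)_5: α=-3, u≡1; β=-2, v≡2 (mod 5); (1|5)=+1, (2|5)=-1; sign (−1)^0·+1^-2·-1^-3 = -1.
(a,b)_17: α=12, u≡15; β=8, v≡8 (mod 17); (15|17)=+1, (8|17)=+1; sign (−1)^0·+1^8·+1^12 = +1.
(a,b)_13: α=4, u≡6; β=3, v≡6 (mod 13); (6|13)=-1, (6|13)=-1; sign (−1)^0·-1^3·-1^4 = -1.
(a,b)_11: α=-5, u≡10; β=-3, v≡6 (mod 11); (10|11)=-1, (6|11)=-1; sign (−1)^1·-1^-3·-1^-5 = -1.
(a,b)_2: α=-12, β=-9; u≡3, v≡1 (mod 8); ε(u)ε(v)=1·0, αω(v)=-12·0, βω(u)=-9·1; sum ≡ 1  ⇒  -1.
(a,b)_∞: sgn(1155)=+, sgn(2002)=+, so +1.
(a,b)_7: α=1, u≡1; β=-1, v≡3 (mod 7); (1|7)=+1, (3|7)=-1; sign (−1)^1·+1^-1·-1^1 = +1.
(1155, 2002 / ℚ) ramifies at {2, 5, 11, 13}: a division algebra.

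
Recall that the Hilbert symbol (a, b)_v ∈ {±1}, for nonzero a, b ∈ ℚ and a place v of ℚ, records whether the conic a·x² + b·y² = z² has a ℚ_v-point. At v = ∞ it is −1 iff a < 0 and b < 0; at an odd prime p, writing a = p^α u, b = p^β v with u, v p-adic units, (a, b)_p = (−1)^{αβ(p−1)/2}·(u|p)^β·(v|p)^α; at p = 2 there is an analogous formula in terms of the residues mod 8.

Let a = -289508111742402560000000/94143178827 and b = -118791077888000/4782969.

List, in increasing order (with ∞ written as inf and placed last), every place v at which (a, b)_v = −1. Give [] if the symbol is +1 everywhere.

(a, b) ≡ (-3570, -5) mod (ℚ^×)²; places V = {2, 3, 5, 7, 17, ∞}.
(a,b)_7: α=3, u≡4; β=2, v≡4 (mod 7); (4|7)=+1, (4|7)=+1; sign (−1)^0·+1^2·+1^3 = +1.
(a,b)_5: α=7, u≡1; β=3, v≡4 (mod 5); (1|5)=+1, (4|5)=+1; sign (−1)^0·+1^3·+1^7 = +1.
(a,b)_2: α=41, β=26; u≡7, v≡3 (mod 8); ε(u)ε(v)=1·1, αω(v)=41·1, βω(u)=26·0; sum ≡ 0  ⇒  +1.
(a,b)_∞: sgn(-3570)=−, sgn(-5)=−, so -1.
(a,b)_17: α=3, u≡10; β=2, v≡7 (mod 17); (10|17)=-1, (7|17)=-1; sign (−1)^0·-1^2·-1^3 = -1.
(a,b)_3: α=-23, u≡1; β=-14, v≡1 (mod 3); (1|3)=+1, (1|3)=+1; sign (−1)^0·+1^-14·+1^-23 = +1.
|Ram(-3570, -5)| = 2, even; anisotropic at {17, ∞}.

[17, inf]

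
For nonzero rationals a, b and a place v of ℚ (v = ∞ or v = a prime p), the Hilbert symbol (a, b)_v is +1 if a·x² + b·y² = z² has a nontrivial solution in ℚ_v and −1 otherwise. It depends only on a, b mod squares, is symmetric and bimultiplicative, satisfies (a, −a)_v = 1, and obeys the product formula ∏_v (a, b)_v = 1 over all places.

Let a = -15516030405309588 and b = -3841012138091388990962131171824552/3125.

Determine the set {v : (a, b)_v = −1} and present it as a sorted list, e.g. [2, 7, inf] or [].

Mod squares: a ≡ -79373, b ≡ -4290. Check v ∈ {∞, 2, 3, 5, 7, 11, 13, 17, 23, 29}.
v=29: a=29^3·(≡21), b=29^6·(≡2) mod 29; (21|29)=-1, (2|29)=-1; (−1)^{3·6·14}·(-1)^6·(-1)^3 = -1.
v=7: a=7^3·(≡1), b=7^6·(≡2) mod 7; (1|7)=+1, (2|7)=+1; (−1)^{3·6·3}·(+1)^6·(+1)^3 = +1.
v=2: v_2(a)=2, v_2(b)=3; units ≡ 3, 7 (mod 8); ε·ε+αω+βω = 1·1+2·0+3·1 ≡ 0  ⇒  (a,b)_2 = +1.
v=5: a=5^0·(≡2), b=5^-5·(≡3) mod 5; (2|5)=-1, (3|5)=-1; (−1)^{0·-5·2}·(-1)^-5·(-1)^0 = -1.
v=17: a=17^1·(≡7), b=17^2·(≡11) mod 17; (7|17)=-1, (11|17)=-1; (−1)^{1·2·8}·(-1)^2·(-1)^1 = -1.
v=∞: -79373 < 0 and -4290 < 0  ⇒  (a,b)_∞ = -1.
v=13: a=13^0·(≡2), b=13^1·(≡8) mod 13; (2|13)=-1, (8|13)=-1; (−1)^{0·1·6}·(-1)^1·(-1)^0 = -1.
v=11: a=11^4·(≡1), b=11^7·(≡6) mod 11; (1|11)=+1, (6|11)=-1; (−1)^{4·7·5}·(+1)^7·(-1)^4 = +1.
v=3: a=3^4·(≡1), b=3^11·(≡1) mod 3; (1|3)=+1, (1|3)=+1; (−1)^{4·11·1}·(+1)^11·(+1)^4 = +1.
v=23: a=23^1·(≡21), b=23^2·(≡15) mod 23; (21|23)=-1, (15|23)=-1; (−1)^{1·2·11}·(-1)^2·(-1)^1 = -1.
Ram(-79373, -4290) = {5, 13, 17, 23, 29, ∞}; no ℚ_5-point on the conic.

[5, 13, 17, 23, 29, inf]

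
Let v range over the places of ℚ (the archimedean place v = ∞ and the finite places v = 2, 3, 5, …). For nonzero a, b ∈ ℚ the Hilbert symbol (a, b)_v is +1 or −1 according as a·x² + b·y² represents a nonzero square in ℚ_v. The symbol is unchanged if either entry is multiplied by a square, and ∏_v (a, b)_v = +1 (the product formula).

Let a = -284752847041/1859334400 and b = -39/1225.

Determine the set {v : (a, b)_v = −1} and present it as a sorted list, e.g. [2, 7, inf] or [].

(a, b) ≡ (-5830201, -39) mod (ℚ^×)²; places V = {2, 3, 5, 7, 11, 13, 17, 23, 31, 37, ∞}.
(a,b)_5: α=-2, u≡4; β=-2, v≡4 (mod 5); (4|5)=+1, (4|5)=+1; sign (−1)^0·+1^-2·+1^-2 = +1.
(a,b)_2: α=-8, β=0; u≡7, v≡1 (mod 8); ε(u)ε(v)=1·0, αω(v)=-8·0, βω(u)=0·0; sum ≡ 0  ⇒  +1.
(a,b)_∞: sgn(-5830201)=−, sgn(-39)=−, so -1.
(a,b)_31: α=1, u≡3; β=0, v≡15 (mod 31); (3|31)=-1, (15|31)=-1; sign (−1)^0·-1^0·-1^1 = -1.
(a,b)_7: α=-4, u≡4; β=-2, v≡6 (mod 7); (4|7)=+1, (6|7)=-1; sign (−1)^0·+1^-2·-1^-4 = +1.
(a,b)_3: α=0, u≡2; β=1, v≡2 (mod 3); (2|3)=-1, (2|3)=-1; sign (−1)^0·-1^1·-1^0 = -1.
(a,b)_11: α=-2, u≡6; β=0, v≡4 (mod 11); (6|11)=-1, (4|11)=+1; sign (−1)^0·-1^0·+1^-2 = +1.
(a,b)_37: α=1, u≡28; β=0, v≡18 (mod 37); (28|37)=+1, (18|37)=-1; sign (−1)^0·+1^0·-1^1 = -1.
(a,b)_13: α=3, u≡4; β=1, v≡12 (mod 13); (4|13)=+1, (12|13)=+1; sign (−1)^0·+1^1·+1^3 = +1.
(a,b)_23: α=1, u≡22; β=0, v≡5 (mod 23); (22|23)=-1, (5|23)=-1; sign (−1)^0·-1^0·-1^1 = -1.
(a,b)_17: α=3, u≡14; β=0, v≡12 (mod 17); (14|17)=-1, (12|17)=-1; sign (−1)^0·-1^0·-1^3 = -1.
|Ram(-5830201, -39)| = 6, even; anisotropic at {3, 17, 23, 31, 37, ∞}.

[3, 17, 23, 31, 37, inf]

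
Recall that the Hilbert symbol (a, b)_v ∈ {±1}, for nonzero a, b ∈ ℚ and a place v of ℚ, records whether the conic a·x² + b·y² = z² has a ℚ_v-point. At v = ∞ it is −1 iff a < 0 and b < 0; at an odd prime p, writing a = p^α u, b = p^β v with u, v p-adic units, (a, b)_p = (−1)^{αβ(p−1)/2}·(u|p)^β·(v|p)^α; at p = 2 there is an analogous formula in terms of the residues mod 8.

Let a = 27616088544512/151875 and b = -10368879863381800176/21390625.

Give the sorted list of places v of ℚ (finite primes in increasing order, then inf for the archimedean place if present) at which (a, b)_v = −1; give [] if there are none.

[3, 13, 19, 29]

(a, b) ≡ (666159, -27312519) mod (ℚ^×)²; places V = {2, 3, 5, 13, 17, 19, 29, 31, 37, 41, ∞}.
(a,b)_31: α=1, u≡11; β=1, v≡7 (mod 31); (11|31)=-1, (7|31)=+1; sign (−1)^1·-1^1·+1^1 = +1.
(a,b)_41: α=2, u≡2; β=3, v≡4 (mod 41); (2|41)=+1, (4|41)=+1; sign (−1)^0·+1^3·+1^2 = +1.
(a,b)_3: α=-5, u≡2; β=1, v≡2 (mod 3); (2|3)=-1, (2|3)=-1; sign (−1)^1·-1^1·-1^-5 = -1.
(a,b)_13: α=1, u≡1; β=3, v≡7 (mod 13); (1|13)=+1, (7|13)=-1; sign (−1)^0·+1^3·-1^1 = -1.
(a,b)_2: α=8, β=4; u≡7, v≡1 (mod 8); ε(u)ε(v)=1·0, αω(v)=8·0, βω(u)=4·0; sum ≡ 0  ⇒  +1.
(a,b)_19: α=1, u≡5; β=1, v≡4 (mod 19); (5|19)=+1, (4|19)=+1; sign (−1)^1·+1^1·+1^1 = -1.
(a,b)_29: α=1, u≡12; β=1, v≡22 (mod 29); (12|29)=-1, (22|29)=+1; sign (−1)^0·-1^1·+1^1 = -1.
(a,b)_17: α=2, u≡5; β=4, v≡9 (mod 17); (5|17)=-1, (9|17)=+1; sign (−1)^0·-1^4·+1^2 = +1.
(a,b)_∞: sgn(666159)=+, sgn(-27312519)=−, so +1.
(a,b)_5: α=-4, u≡4; β=-6, v≡1 (mod 5); (4|5)=+1, (1|5)=+1; sign (−1)^0·+1^-6·+1^-4 = +1.
(a,b)_37: α=0, u≡10; β=-2, v≡27 (mod 37); (10|37)=+1, (27|37)=+1; sign (−1)^0·+1^-2·+1^0 = +1.
Ram(666159, -27312519) = {3, 13, 19, 29}; no ℚ_3-point on the conic.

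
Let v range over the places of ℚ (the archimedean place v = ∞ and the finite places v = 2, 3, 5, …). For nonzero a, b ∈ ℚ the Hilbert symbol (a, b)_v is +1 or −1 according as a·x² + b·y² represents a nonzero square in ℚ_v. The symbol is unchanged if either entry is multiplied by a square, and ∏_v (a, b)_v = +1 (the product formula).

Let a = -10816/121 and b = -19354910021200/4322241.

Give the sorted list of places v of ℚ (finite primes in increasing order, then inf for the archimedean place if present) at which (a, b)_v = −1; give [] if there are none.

[2, inf]

(a, b) ≡ (-1, -13) mod (ℚ^×)²; places V = {2, 3, 5, 7, 11, 13, 19, ∞}.
(a,b)_3: α=0, u≡2; β=-6, v≡2 (mod 3); (2|3)=-1, (2|3)=-1; sign (−1)^0·-1^-6·-1^0 = +1.
(a,b)_5: α=0, u≡4; β=2, v≡2 (mod 5); (4|5)=+1, (2|5)=-1; sign (−1)^0·+1^2·-1^0 = +1.
(a,b)_13: α=2, u≡10; β=5, v≡1 (mod 13); (10|13)=+1, (1|13)=+1; sign (−1)^0·+1^5·+1^2 = +1.
(a,b)_7: α=0, u≡3; β=-2, v≡1 (mod 7); (3|7)=-1, (1|7)=+1; sign (−1)^0·-1^-2·+1^0 = +1.
(a,b)_∞: sgn(-1)=−, sgn(-13)=−, so -1.
(a,b)_19: α=0, u≡2; β=4, v≡17 (mod 19); (2|19)=-1, (17|19)=+1; sign (−1)^0·-1^4·+1^0 = +1.
(a,b)_11: α=-2, u≡8; β=-2, v≡4 (mod 11); (8|11)=-1, (4|11)=+1; sign (−1)^0·-1^-2·+1^-2 = +1.
(a,b)_2: α=6, β=4; u≡7, v≡3 (mod 8); ε(u)ε(v)=1·1, αω(v)=6·1, βω(u)=4·0; sum ≡ 1  ⇒  -1.
|Ram(-1, -13)| = 2, even; anisotropic at {2, ∞}.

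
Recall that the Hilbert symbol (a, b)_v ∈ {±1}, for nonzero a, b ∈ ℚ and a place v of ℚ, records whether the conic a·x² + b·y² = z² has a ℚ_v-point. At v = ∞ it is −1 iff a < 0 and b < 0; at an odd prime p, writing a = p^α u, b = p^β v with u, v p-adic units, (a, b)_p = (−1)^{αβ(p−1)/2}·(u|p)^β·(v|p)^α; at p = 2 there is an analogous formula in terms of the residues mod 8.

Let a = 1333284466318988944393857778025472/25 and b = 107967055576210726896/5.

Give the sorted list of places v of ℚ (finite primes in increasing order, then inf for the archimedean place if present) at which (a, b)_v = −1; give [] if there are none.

[5, 7, 13, 23]

(a, b) ≡ (713713, 150195) mod (ℚ^×)²; places V = {2, 3, 5, 7, 11, 13, 17, 19, 23, 31, ∞}.
(a,b)_11: α=3, u≡4; β=2, v≡5 (mod 11); (4|11)=+1, (5|11)=+1; sign (−1)^0·+1^2·+1^3 = +1.
(a,b)_5: α=-2, u≡2; β=-1, v≡1 (mod 5); (2|5)=-1, (1|5)=+1; sign (−1)^0·-1^-1·+1^-2 = -1.
(a,b)_31: α=5, u≡13; β=3, v≡2 (mod 31); (13|31)=-1, (2|31)=+1; sign (−1)^1·-1^3·+1^5 = +1.
(a,b)_7: α=5, u≡1; β=4, v≡6 (mod 7); (1|7)=+1, (6|7)=-1; sign (−1)^0·+1^4·-1^5 = -1.
(a,b)_23: α=3, u≡1; β=2, v≡7 (mod 23); (1|23)=+1, (7|23)=-1; sign (−1)^0·+1^2·-1^3 = -1.
(a,b)_19: α=2, u≡16; β=1, v≡1 (mod 19); (16|19)=+1, (1|19)=+1; sign (−1)^0·+1^1·+1^2 = +1.
(a,b)_17: α=2, u≡15; β=1, v≡6 (mod 17); (15|17)=+1, (6|17)=-1; sign (−1)^0·+1^1·-1^2 = +1.
(a,b)_∞: sgn(713713)=+, sgn(150195)=+, so +1.
(a,b)_13: α=3, u≡2; β=2, v≡7 (mod 13); (2|13)=-1, (7|13)=-1; sign (−1)^0·-1^2·-1^3 = -1.
(a,b)_3: α=6, u≡1; β=3, v≡1 (mod 3); (1|3)=+1, (1|3)=+1; sign (−1)^0·+1^3·+1^6 = +1.
(a,b)_2: α=10, β=4; u≡1, v≡3 (mod 8); ε(u)ε(v)=0·1, αω(v)=10·1, βω(u)=4·0; sum ≡ 0  ⇒  +1.
|Ram(713713, 150195)| = 4, even; anisotropic at {5, 7, 13, 23}.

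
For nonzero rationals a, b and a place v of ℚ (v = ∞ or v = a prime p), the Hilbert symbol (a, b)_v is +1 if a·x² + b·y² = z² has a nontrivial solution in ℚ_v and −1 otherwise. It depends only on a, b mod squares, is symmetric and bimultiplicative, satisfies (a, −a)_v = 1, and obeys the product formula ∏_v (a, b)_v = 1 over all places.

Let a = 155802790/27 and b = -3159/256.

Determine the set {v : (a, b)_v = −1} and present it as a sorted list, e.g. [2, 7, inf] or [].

[13, 29]

(a, b) ≡ (9570, -39) mod (ℚ^×)²; places V = {2, 3, 5, 11, 13, 17, 29, ∞}.
(a,b)_3: α=-3, u≡1; β=5, v≡2 (mod 3); (1|3)=+1, (2|3)=-1; sign (−1)^1·+1^5·-1^-3 = +1.
(a,b)_13: α=2, u≡2; β=1, v≡12 (mod 13); (2|13)=-1, (12|13)=+1; sign (−1)^0·-1^1·+1^2 = -1.
(a,b)_∞: sgn(9570)=+, sgn(-39)=−, so +1.
(a,b)_2: α=1, β=-8; u≡1, v≡1 (mod 8); ε(u)ε(v)=0·0, αω(v)=1·0, βω(u)=-8·0; sum ≡ 0  ⇒  +1.
(a,b)_5: α=1, u≡4; β=0, v≡1 (mod 5); (4|5)=+1, (1|5)=+1; sign (−1)^0·+1^0·+1^1 = +1.
(a,b)_29: α=1, u≡15; β=0, v≡17 (mod 29); (15|29)=-1, (17|29)=-1; sign (−1)^0·-1^0·-1^1 = -1.
(a,b)_11: α=1, u≡3; β=0, v≡3 (mod 11); (3|11)=+1, (3|11)=+1; sign (−1)^0·+1^0·+1^1 = +1.
(a,b)_17: α=2, u≡4; β=0, v≡3 (mod 17); (4|17)=+1, (3|17)=-1; sign (−1)^0·+1^0·-1^2 = +1.
|Ram(9570, -39)| = 2, even; anisotropic at {13, 29}.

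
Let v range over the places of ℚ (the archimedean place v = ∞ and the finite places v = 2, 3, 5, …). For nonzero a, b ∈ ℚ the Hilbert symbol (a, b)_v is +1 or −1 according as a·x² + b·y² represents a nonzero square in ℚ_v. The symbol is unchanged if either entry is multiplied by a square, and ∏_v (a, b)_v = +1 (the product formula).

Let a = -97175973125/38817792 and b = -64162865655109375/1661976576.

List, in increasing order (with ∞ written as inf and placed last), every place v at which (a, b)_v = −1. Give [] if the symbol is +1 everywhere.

(a, b) ≡ (-1001, -273) mod (ℚ^×)²; places V = {2, 3, 5, 7, 11, 13, 17, 29, ∞}.
(a,b)_2: α=-12, β=-14; u≡7, v≡7 (mod 8); ε(u)ε(v)=1·1, αω(v)=-12·0, βω(u)=-14·0; sum ≡ 1  ⇒  -1.
(a,b)_∞: sgn(-1001)=−, sgn(-273)=−, so -1.
(a,b)_5: α=4, u≡4; β=6, v≡3 (mod 5); (4|5)=+1, (3|5)=-1; sign (−1)^0·+1^6·-1^4 = +1.
(a,b)_7: α=5, u≡1; β=9, v≡5 (mod 7); (1|7)=+1, (5|7)=-1; sign (−1)^1·+1^9·-1^5 = +1.
(a,b)_3: α=-6, u≡1; β=-3, v≡2 (mod 3); (1|3)=+1, (2|3)=-1; sign (−1)^0·+1^-3·-1^-6 = +1.
(a,b)_13: α=-1, u≡3; β=-1, v≡11 (mod 13); (3|13)=+1, (11|13)=-1; sign (−1)^0·+1^-1·-1^-1 = -1.
(a,b)_11: α=1, u≡6; β=2, v≡6 (mod 11); (6|11)=-1, (6|11)=-1; sign (−1)^0·-1^2·-1^1 = -1.
(a,b)_17: α=0, u≡9; β=-2, v≡15 (mod 17); (9|17)=+1, (15|17)=+1; sign (−1)^0·+1^-2·+1^0 = +1.
(a,b)_29: α=2, u≡27; β=2, v≡26 (mod 29); (27|29)=-1, (26|29)=-1; sign (−1)^0·-1^2·-1^2 = +1.
|Ram(-1001, -273)| = 4, even; anisotropic at {2, 11, 13, ∞}.

[2, 11, 13, inf]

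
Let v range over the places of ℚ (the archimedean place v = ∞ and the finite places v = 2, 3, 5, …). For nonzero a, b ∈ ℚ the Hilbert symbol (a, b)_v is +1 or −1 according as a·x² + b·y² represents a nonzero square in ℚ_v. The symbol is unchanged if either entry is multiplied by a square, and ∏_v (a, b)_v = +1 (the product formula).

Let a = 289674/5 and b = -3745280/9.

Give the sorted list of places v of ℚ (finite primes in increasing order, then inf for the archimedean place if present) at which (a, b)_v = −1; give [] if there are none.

(a, b) ≡ (1330, -14630) mod (ℚ^×)²; places V = {2, 3, 5, 7, 11, 19, ∞}.
(a,b)_19: α=1, u≡13; β=1, v≡9 (mod 19); (13|19)=-1, (9|19)=+1; sign (−1)^1·-1^1·+1^1 = +1.
(a,b)_11: α=2, u≡8; β=1, v≡4 (mod 11); (8|11)=-1, (4|11)=+1; sign (−1)^0·-1^1·+1^2 = -1.
(a,b)_5: α=-1, u≡4; β=1, v≡1 (mod 5); (4|5)=+1, (1|5)=+1; sign (−1)^0·+1^1·+1^-1 = +1.
(a,b)_2: α=1, β=9; u≡1, v≡5 (mod 8); ε(u)ε(v)=0·0, αω(v)=1·1, βω(u)=9·0; sum ≡ 1  ⇒  -1.
(a,b)_7: α=1, u≡1; β=1, v≡6 (mod 7); (1|7)=+1, (6|7)=-1; sign (−1)^1·+1^1·-1^1 = +1.
(a,b)_∞: sgn(1330)=+, sgn(-14630)=−, so +1.
(a,b)_3: α=2, u≡1; β=-2, v≡1 (mod 3); (1|3)=+1, (1|3)=+1; sign (−1)^0·+1^-2·+1^2 = +1.
|Ram(1330, -14630)| = 2, even; anisotropic at {2, 11}.

[2, 11]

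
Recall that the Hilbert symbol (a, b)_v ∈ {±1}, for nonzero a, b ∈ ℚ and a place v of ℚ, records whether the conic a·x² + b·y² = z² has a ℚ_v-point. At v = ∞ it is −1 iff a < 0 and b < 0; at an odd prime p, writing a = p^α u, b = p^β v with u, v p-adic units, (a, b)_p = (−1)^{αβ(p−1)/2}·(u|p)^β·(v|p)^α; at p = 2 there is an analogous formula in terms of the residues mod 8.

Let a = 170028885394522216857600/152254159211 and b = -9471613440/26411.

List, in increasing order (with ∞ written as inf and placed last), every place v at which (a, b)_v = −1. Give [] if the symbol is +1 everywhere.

(a, b) ≡ (11, -220110) mod (ℚ^×)²; places V = {2, 3, 5, 7, 11, 13, 23, 29, 43, ∞}.
(a,b)_23: α=2, u≡11; β=1, v≡22 (mod 23); (11|23)=-1, (22|23)=-1; sign (−1)^0·-1^1·-1^2 = -1.
(a,b)_7: α=-12, u≡2; β=-4, v≡3 (mod 7); (2|7)=+1, (3|7)=-1; sign (−1)^0·+1^-4·-1^-12 = +1.
(a,b)_∞: sgn(11)=+, sgn(-220110)=−, so +1.
(a,b)_5: α=2, u≡4; β=1, v≡2 (mod 5); (4|5)=+1, (2|5)=-1; sign (−1)^0·+1^1·-1^2 = +1.
(a,b)_29: α=2, u≡3; β=1, v≡10 (mod 29); (3|29)=-1, (10|29)=-1; sign (−1)^0·-1^1·-1^2 = -1.
(a,b)_2: α=26, β=9; u≡3, v≡1 (mod 8); ε(u)ε(v)=1·0, αω(v)=26·0, βω(u)=9·1; sum ≡ 1  ⇒  -1.
(a,b)_13: α=2, u≡5; β=0, v≡11 (mod 13); (5|13)=-1, (11|13)=-1; sign (−1)^0·-1^0·-1^2 = +1.
(a,b)_3: α=6, u≡2; β=1, v≡1 (mod 3); (2|3)=-1, (1|3)=+1; sign (−1)^0·-1^1·+1^6 = -1.
(a,b)_11: α=-1, u≡5; β=-1, v≡10 (mod 11); (5|11)=+1, (10|11)=-1; sign (−1)^1·+1^-1·-1^-1 = +1.
(a,b)_43: α=2, u≡16; β=2, v≡32 (mod 43); (16|43)=+1, (32|43)=-1; sign (−1)^0·+1^2·-1^2 = +1.
Ram(11, -220110) = {2, 3, 23, 29}; no ℚ_2-point on the conic.

[2, 3, 23, 29]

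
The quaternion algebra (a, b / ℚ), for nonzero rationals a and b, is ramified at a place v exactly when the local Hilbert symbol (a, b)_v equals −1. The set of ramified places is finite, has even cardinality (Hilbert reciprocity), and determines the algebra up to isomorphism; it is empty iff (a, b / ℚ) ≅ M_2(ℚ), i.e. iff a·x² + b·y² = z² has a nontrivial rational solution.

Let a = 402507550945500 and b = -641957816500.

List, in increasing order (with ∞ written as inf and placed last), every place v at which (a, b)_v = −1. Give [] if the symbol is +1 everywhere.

[2, 3, 5, 11]

(a, b) ≡ (255255, -146965) mod (ℚ^×)²; places V = {2, 3, 5, 7, 11, 13, 17, 19, ∞}.
(a,b)_2: α=2, β=2; u≡7, v≡3 (mod 8); ε(u)ε(v)=1·1, αω(v)=2·1, βω(u)=2·0; sum ≡ 1  ⇒  -1.
(a,b)_19: α=4, u≡11; β=3, v≡6 (mod 19); (11|19)=+1, (6|19)=+1; sign (−1)^0·+1^3·+1^4 = +1.
(a,b)_3: α=1, u≡2; β=0, v≡2 (mod 3); (2|3)=-1, (2|3)=-1; sign (−1)^0·-1^0·-1^1 = -1.
(a,b)_7: α=1, u≡2; β=1, v≡3 (mod 7); (2|7)=+1, (3|7)=-1; sign (−1)^1·+1^1·-1^1 = +1.
(a,b)_17: α=1, u≡16; β=1, v≡8 (mod 17); (16|17)=+1, (8|17)=+1; sign (−1)^0·+1^1·+1^1 = +1.
(a,b)_11: α=3, u≡2; β=2, v≡10 (mod 11); (2|11)=-1, (10|11)=-1; sign (−1)^0·-1^2·-1^3 = -1.
(a,b)_13: α=1, u≡8; β=1, v≡6 (mod 13); (8|13)=-1, (6|13)=-1; sign (−1)^0·-1^1·-1^1 = +1.
(a,b)_5: α=3, u≡4; β=3, v≡3 (mod 5); (4|5)=+1, (3|5)=-1; sign (−1)^0·+1^3·-1^3 = -1.
(a,b)_∞: sgn(255255)=+, sgn(-146965)=−, so +1.
Ram(255255, -146965) = {2, 3, 5, 11}; no ℚ_2-point on the conic.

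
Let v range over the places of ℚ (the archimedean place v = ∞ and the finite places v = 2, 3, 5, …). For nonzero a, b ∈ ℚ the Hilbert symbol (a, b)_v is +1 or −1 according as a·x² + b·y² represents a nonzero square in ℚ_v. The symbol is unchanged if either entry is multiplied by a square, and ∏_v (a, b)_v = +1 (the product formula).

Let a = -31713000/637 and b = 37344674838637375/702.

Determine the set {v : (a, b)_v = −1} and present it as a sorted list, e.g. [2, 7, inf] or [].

[]

Mod squares: a ≡ -4290, b ≡ 4290. Check v ∈ {∞, 2, 3, 5, 7, 11, 13, 17, 29, 31}.
v=5: a=5^3·(≡3), b=5^3·(≡2) mod 5; (3|5)=-1, (2|5)=-1; (−1)^{3·3·2}·(-1)^3·(-1)^3 = +1.
v=29: a=29^0·(≡21), b=29^2·(≡14) mod 29; (21|29)=-1, (14|29)=-1; (−1)^{0·2·14}·(-1)^2·(-1)^0 = +1.
v=17: a=17^0·(≡3), b=17^2·(≡12) mod 17; (3|17)=-1, (12|17)=-1; (−1)^{0·2·8}·(-1)^2·(-1)^0 = +1.
v=∞: -4290 < 0 and 4290 > 0  ⇒  (a,b)_∞ = +1.
v=3: a=3^1·(≡1), b=3^-3·(≡2) mod 3; (1|3)=+1, (2|3)=-1; (−1)^{1·-3·1}·(+1)^-3·(-1)^1 = +1.
v=11: a=11^1·(≡10), b=11^3·(≡4) mod 11; (10|11)=-1, (4|11)=+1; (−1)^{1·3·5}·(-1)^3·(+1)^1 = +1.
v=31: a=31^2·(≡10), b=31^4·(≡27) mod 31; (10|31)=+1, (27|31)=-1; (−1)^{2·4·15}·(+1)^4·(-1)^2 = +1.
v=2: v_2(a)=3, v_2(b)=-1; units ≡ 7, 1 (mod 8); ε·ε+αω+βω = 1·0+3·0+-1·0 ≡ 0  ⇒  (a,b)_2 = +1.
v=13: a=13^-1·(≡11), b=13^-1·(≡7) mod 13; (11|13)=-1, (7|13)=-1; (−1)^{-1·-1·6}·(-1)^-1·(-1)^-1 = +1.
v=7: a=7^-2·(≡4), b=7^0·(≡3) mod 7; (4|7)=+1, (3|7)=-1; (−1)^{-2·0·3}·(+1)^0·(-1)^-2 = +1.
Every local symbol is +1, so the conic -4290·x² + 4290·y² = z² has ℚ_v-points for all v and hence a ℚ-point; (a, b / ℚ) ≅ M_2(ℚ).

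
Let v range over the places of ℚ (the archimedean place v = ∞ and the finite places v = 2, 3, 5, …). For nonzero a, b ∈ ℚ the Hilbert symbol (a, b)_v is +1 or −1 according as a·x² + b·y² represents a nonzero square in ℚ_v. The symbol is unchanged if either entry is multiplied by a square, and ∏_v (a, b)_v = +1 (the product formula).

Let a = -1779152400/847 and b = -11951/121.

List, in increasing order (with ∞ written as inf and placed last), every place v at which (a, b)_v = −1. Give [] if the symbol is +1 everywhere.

[7, 17, 19, inf]

Mod squares: a ≡ -7, b ≡ -11951. Check v ∈ {∞, 2, 3, 5, 7, 11, 17, 19, 37}.
v=5: a=5^2·(≡2), b=5^0·(≡4) mod 5; (2|5)=-1, (4|5)=+1; (−1)^{2·0·2}·(-1)^0·(+1)^2 = +1.
v=7: a=7^-1·(≡5), b=7^0·(≡6) mod 7; (5|7)=-1, (6|7)=-1; (−1)^{-1·0·3}·(-1)^0·(-1)^-1 = -1.
v=3: a=3^2·(≡2), b=3^0·(≡1) mod 3; (2|3)=-1, (1|3)=+1; (−1)^{2·0·1}·(-1)^0·(+1)^2 = +1.
v=37: a=37^2·(≡3), b=37^1·(≡1) mod 37; (3|37)=+1, (1|37)=+1; (−1)^{2·1·18}·(+1)^1·(+1)^2 = +1.
v=11: a=11^-2·(≡9), b=11^-2·(≡6) mod 11; (9|11)=+1, (6|11)=-1; (−1)^{-2·-2·5}·(+1)^-2·(-1)^-2 = +1.
v=2: v_2(a)=4, v_2(b)=0; units ≡ 1, 1 (mod 8); ε·ε+αω+βω = 0·0+4·0+0·0 ≡ 0  ⇒  (a,b)_2 = +1.
v=∞: -7 < 0 and -11951 < 0  ⇒  (a,b)_∞ = -1.
v=19: a=19^2·(≡13), b=19^1·(≡16) mod 19; (13|19)=-1, (16|19)=+1; (−1)^{2·1·9}·(-1)^1·(+1)^2 = -1.
v=17: a=17^0·(≡3), b=17^1·(≡14) mod 17; (3|17)=-1, (14|17)=-1; (−1)^{0·1·8}·(-1)^1·(-1)^0 = -1.
|Ram(-7, -11951)| = 4, even; anisotropic at {7, 17, 19, ∞}.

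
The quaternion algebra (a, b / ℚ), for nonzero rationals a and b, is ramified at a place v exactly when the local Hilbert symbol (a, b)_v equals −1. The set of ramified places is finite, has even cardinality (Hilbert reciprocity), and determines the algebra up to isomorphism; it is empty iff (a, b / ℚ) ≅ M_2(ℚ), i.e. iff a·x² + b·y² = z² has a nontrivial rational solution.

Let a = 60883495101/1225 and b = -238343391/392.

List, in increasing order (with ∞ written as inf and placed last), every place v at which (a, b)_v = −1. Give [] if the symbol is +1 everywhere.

[2, 3]

Mod squares: a ≡ 429, b ≡ -16302. Check v ∈ {∞, 2, 3, 5, 7, 11, 13, 19}.
v=2: v_2(a)=0, v_2(b)=-3; units ≡ 5, 1 (mod 8); ε·ε+αω+βω = 0·0+0·0+-3·1 ≡ 1  ⇒  (a,b)_2 = -1.
v=19: a=19^4·(≡1), b=19^3·(≡16) mod 19; (1|19)=+1, (16|19)=+1; (−1)^{4·3·9}·(+1)^3·(+1)^4 = +1.
v=∞: 429 > 0 and -16302 < 0  ⇒  (a,b)_∞ = +1.
v=3: a=3^3·(≡2), b=3^5·(≡2) mod 3; (2|3)=-1, (2|3)=-1; (−1)^{3·5·1}·(-1)^5·(-1)^3 = -1.
v=5: a=5^-2·(≡4), b=5^0·(≡2) mod 5; (4|5)=+1, (2|5)=-1; (−1)^{-2·0·2}·(+1)^0·(-1)^-2 = +1.
v=13: a=13^1·(≡2), b=13^1·(≡7) mod 13; (2|13)=-1, (7|13)=-1; (−1)^{1·1·6}·(-1)^1·(-1)^1 = +1.
v=11: a=11^3·(≡10), b=11^1·(≡3) mod 11; (10|11)=-1, (3|11)=+1; (−1)^{3·1·5}·(-1)^1·(+1)^3 = +1.
v=7: a=7^-2·(≡4), b=7^-2·(≡1) mod 7; (4|7)=+1, (1|7)=+1; (−1)^{-2·-2·3}·(+1)^-2·(+1)^-2 = +1.
(429, -16302 / ℚ) ramifies at {2, 3}: a division algebra.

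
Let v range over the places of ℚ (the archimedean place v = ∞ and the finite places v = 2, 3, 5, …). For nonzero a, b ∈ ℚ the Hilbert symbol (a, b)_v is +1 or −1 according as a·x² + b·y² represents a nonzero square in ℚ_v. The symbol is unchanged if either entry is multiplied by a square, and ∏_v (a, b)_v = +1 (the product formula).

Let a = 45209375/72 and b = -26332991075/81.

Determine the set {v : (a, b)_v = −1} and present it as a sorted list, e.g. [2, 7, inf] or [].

[2, 5, 29, 31, 37, 41]

Mod squares: a ≡ 144670, b ≡ -626603. Check v ∈ {∞, 2, 3, 5, 17, 23, 29, 31, 37, 41}.
v=41: a=41^0·(≡30), b=41^3·(≡37) mod 41; (30|41)=-1, (37|41)=+1; (−1)^{0·3·20}·(-1)^3·(+1)^0 = -1.
v=23: a=23^1·(≡15), b=23^0·(≡3) mod 23; (15|23)=-1, (3|23)=+1; (−1)^{1·0·11}·(-1)^0·(+1)^1 = +1.
v=17: a=17^1·(≡12), b=17^1·(≡5) mod 17; (12|17)=-1, (5|17)=-1; (−1)^{1·1·8}·(-1)^1·(-1)^1 = +1.
v=∞: 144670 > 0 and -626603 < 0  ⇒  (a,b)_∞ = +1.
v=3: a=3^-2·(≡1), b=3^-4·(≡1) mod 3; (1|3)=+1, (1|3)=+1; (−1)^{-2·-4·1}·(+1)^-4·(+1)^-2 = +1.
v=2: v_2(a)=-3, v_2(b)=0; units ≡ 7, 5 (mod 8); ε·ε+αω+βω = 1·0+-3·1+0·0 ≡ 1  ⇒  (a,b)_2 = -1.
v=29: a=29^0·(≡2), b=29^1·(≡11) mod 29; (2|29)=-1, (11|29)=-1; (−1)^{0·1·14}·(-1)^1·(-1)^0 = -1.
v=31: a=31^0·(≡6), b=31^1·(≡12) mod 31; (6|31)=-1, (12|31)=-1; (−1)^{0·1·15}·(-1)^1·(-1)^0 = -1.
v=37: a=37^1·(≡25), b=37^0·(≡8) mod 37; (25|37)=+1, (8|37)=-1; (−1)^{1·0·18}·(+1)^0·(-1)^1 = -1.
v=5: a=5^5·(≡1), b=5^2·(≡2) mod 5; (1|5)=+1, (2|5)=-1; (−1)^{5·2·2}·(+1)^2·(-1)^5 = -1.
(144670, -626603 / ℚ) ramifies at {2, 5, 29, 31, 37, 41}: a division algebra.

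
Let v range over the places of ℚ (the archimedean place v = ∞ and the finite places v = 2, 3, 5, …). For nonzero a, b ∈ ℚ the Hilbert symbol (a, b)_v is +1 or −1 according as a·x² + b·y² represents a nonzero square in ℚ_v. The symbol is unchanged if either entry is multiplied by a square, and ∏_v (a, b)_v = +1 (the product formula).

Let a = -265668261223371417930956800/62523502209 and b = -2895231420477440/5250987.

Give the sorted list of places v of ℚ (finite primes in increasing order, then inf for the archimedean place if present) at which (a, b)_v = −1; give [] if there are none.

[2, 3, 5, 11, 29, inf]

(a, b) ≡ (-493, -72105) mod (ℚ^×)²; places V = {2, 3, 5, 7, 11, 17, 19, 23, 29, ∞}.
(a,b)_3: α=-12, u≡2; β=-7, v≡1 (mod 3); (2|3)=-1, (1|3)=+1; sign (−1)^0·-1^-7·+1^-12 = -1.
(a,b)_∞: sgn(-493)=−, sgn(-72105)=−, so -1.
(a,b)_23: α=2, u≡18; β=1, v≡8 (mod 23); (18|23)=+1, (8|23)=+1; sign (−1)^0·+1^1·+1^2 = +1.
(a,b)_2: α=18, β=12; u≡3, v≡7 (mod 8); ε(u)ε(v)=1·1, αω(v)=18·0, βω(u)=12·1; sum ≡ 1  ⇒  -1.
(a,b)_29: α=3, u≡26; β=2, v≡15 (mod 29); (26|29)=-1, (15|29)=-1; sign (−1)^0·-1^2·-1^3 = -1.
(a,b)_19: α=2, u≡7; β=1, v≡6 (mod 19); (7|19)=+1, (6|19)=+1; sign (−1)^0·+1^1·+1^2 = +1.
(a,b)_11: α=6, u≡7; β=3, v≡4 (mod 11); (7|11)=-1, (4|11)=+1; sign (−1)^0·-1^3·+1^6 = -1.
(a,b)_7: α=-6, u≡1; β=-4, v≡4 (mod 7); (1|7)=+1, (4|7)=+1; sign (−1)^0·+1^-4·+1^-6 = +1.
(a,b)_17: α=3, u≡7; β=2, v≡2 (mod 17); (7|17)=-1, (2|17)=+1; sign (−1)^0·-1^2·+1^3 = +1.
(a,b)_5: α=2, u≡2; β=1, v≡1 (mod 5); (2|5)=-1, (1|5)=+1; sign (−1)^0·-1^1·+1^2 = -1.
(-493, -72105 / ℚ) ramifies at {2, 3, 5, 11, 29, ∞}: a division algebra.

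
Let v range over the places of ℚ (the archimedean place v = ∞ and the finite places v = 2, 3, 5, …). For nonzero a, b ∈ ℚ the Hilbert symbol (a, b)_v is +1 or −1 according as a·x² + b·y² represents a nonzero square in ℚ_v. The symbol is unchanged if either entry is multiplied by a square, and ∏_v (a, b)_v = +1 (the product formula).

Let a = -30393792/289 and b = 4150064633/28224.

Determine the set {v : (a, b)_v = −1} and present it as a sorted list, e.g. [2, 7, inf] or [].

Mod squares: a ≡ -5863, b ≡ 3031457. Check v ∈ {∞, 2, 3, 7, 11, 13, 17, 29, 37, 41, 43}.
v=2: v_2(a)=6, v_2(b)=-6; units ≡ 1, 1 (mod 8); ε·ε+αω+βω = 0·0+6·0+-6·0 ≡ 0  ⇒  (a,b)_2 = +1.
v=13: a=13^1·(≡9), b=13^1·(≡6) mod 13; (9|13)=+1, (6|13)=-1; (−1)^{1·1·6}·(+1)^1·(-1)^1 = -1.
v=41: a=41^1·(≡25), b=41^0·(≡40) mod 41; (25|41)=+1, (40|41)=+1; (−1)^{1·0·20}·(+1)^0·(+1)^1 = +1.
v=∞: -5863 < 0 and 3031457 > 0  ⇒  (a,b)_∞ = +1.
v=11: a=11^1·(≡6), b=11^1·(≡1) mod 11; (6|11)=-1, (1|11)=+1; (−1)^{1·1·5}·(-1)^1·(+1)^1 = +1.
v=43: a=43^0·(≡30), b=43^1·(≡28) mod 43; (30|43)=-1, (28|43)=-1; (−1)^{0·1·21}·(-1)^1·(-1)^0 = -1.
v=29: a=29^0·(≡23), b=29^1·(≡27) mod 29; (23|29)=+1, (27|29)=-1; (−1)^{0·1·14}·(+1)^1·(-1)^0 = +1.
v=37: a=37^0·(≡15), b=37^2·(≡25) mod 37; (15|37)=-1, (25|37)=+1; (−1)^{0·2·18}·(-1)^2·(+1)^0 = +1.
v=17: a=17^-2·(≡15), b=17^1·(≡1) mod 17; (15|17)=+1, (1|17)=+1; (−1)^{-2·1·8}·(+1)^1·(+1)^-2 = +1.
v=3: a=3^4·(≡2), b=3^-2·(≡2) mod 3; (2|3)=-1, (2|3)=-1; (−1)^{4·-2·1}·(-1)^-2·(-1)^4 = +1.
v=7: a=7^0·(≡6), b=7^-2·(≡4) mod 7; (6|7)=-1, (4|7)=+1; (−1)^{0·-2·3}·(-1)^-2·(+1)^0 = +1.
Ram(-5863, 3031457) = {13, 43}; no ℚ_13-point on the conic.

[13, 43]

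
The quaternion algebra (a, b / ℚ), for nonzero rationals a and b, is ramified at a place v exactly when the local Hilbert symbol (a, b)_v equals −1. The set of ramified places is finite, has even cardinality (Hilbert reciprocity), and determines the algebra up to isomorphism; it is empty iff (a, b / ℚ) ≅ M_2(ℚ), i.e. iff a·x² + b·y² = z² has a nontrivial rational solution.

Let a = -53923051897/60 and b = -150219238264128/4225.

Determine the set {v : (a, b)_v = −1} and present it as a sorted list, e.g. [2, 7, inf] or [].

[3, 5, 31, inf]

(a, b) ≡ (-326895, -19437) mod (ℚ^×)²; places V = {2, 3, 5, 11, 13, 19, 31, 37, ∞}.
(a,b)_31: α=1, u≡21; β=1, v≡22 (mod 31); (21|31)=-1, (22|31)=-1; sign (−1)^1·-1^1·-1^1 = -1.
(a,b)_∞: sgn(-326895)=−, sgn(-19437)=−, so -1.
(a,b)_11: α=4, u≡5; β=3, v≡1 (mod 11); (5|11)=+1, (1|11)=+1; sign (−1)^0·+1^3·+1^4 = +1.
(a,b)_13: α=2, u≡3; β=-2, v≡7 (mod 13); (3|13)=+1, (7|13)=-1; sign (−1)^0·+1^-2·-1^2 = +1.
(a,b)_2: α=-2, β=6; u≡1, v≡3 (mod 8); ε(u)ε(v)=0·1, αω(v)=-2·1, βω(u)=6·0; sum ≡ 0  ⇒  +1.
(a,b)_5: α=-1, u≡4; β=-2, v≡3 (mod 5); (4|5)=+1, (3|5)=-1; sign (−1)^0·+1^-2·-1^-1 = -1.
(a,b)_37: α=1, u≡31; β=2, v≡33 (mod 37); (31|37)=-1, (33|37)=+1; sign (−1)^0·-1^2·+1^1 = +1.
(a,b)_19: α=1, u≡7; β=1, v≡14 (mod 19); (7|19)=+1, (14|19)=-1; sign (−1)^1·+1^1·-1^1 = +1.
(a,b)_3: α=-1, u≡1; β=7, v≡1 (mod 3); (1|3)=+1, (1|3)=+1; sign (−1)^1·+1^7·+1^-1 = -1.
(-326895, -19437 / ℚ) ramifies at {3, 5, 31, ∞}: a division algebra.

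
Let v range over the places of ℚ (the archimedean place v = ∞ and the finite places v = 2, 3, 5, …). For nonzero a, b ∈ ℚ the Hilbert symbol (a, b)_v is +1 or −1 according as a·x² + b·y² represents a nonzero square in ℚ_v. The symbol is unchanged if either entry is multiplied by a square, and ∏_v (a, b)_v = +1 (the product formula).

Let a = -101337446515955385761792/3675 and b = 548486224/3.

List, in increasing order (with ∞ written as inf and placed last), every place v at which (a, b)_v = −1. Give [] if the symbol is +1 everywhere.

[3, 17, 31, 37]

(a, b) ≡ (-14448759, 849927) mod (ℚ^×)²; places V = {2, 3, 5, 7, 11, 13, 17, 19, 31, 37, ∞}.
(a,b)_2: α=18, β=4; u≡1, v≡7 (mod 8); ε(u)ε(v)=0·1, αω(v)=18·0, βω(u)=4·0; sum ≡ 0  ⇒  +1.
(a,b)_31: α=3, u≡23; β=1, v≡3 (mod 31); (23|31)=-1, (3|31)=-1; sign (−1)^1·-1^1·-1^3 = -1.
(a,b)_7: α=-2, u≡2; β=0, v≡2 (mod 7); (2|7)=+1, (2|7)=+1; sign (−1)^0·+1^0·+1^-2 = +1.
(a,b)_13: α=3, u≡5; β=1, v≡7 (mod 13); (5|13)=-1, (7|13)=-1; sign (−1)^0·-1^1·-1^3 = +1.
(a,b)_37: α=3, u≡1; β=1, v≡29 (mod 37); (1|37)=+1, (29|37)=-1; sign (−1)^0·+1^1·-1^3 = -1.
(a,b)_3: α=-1, u≡1; β=-1, v≡1 (mod 3); (1|3)=+1, (1|3)=+1; sign (−1)^1·+1^-1·+1^-1 = -1.
(a,b)_19: α=3, u≡3; β=1, v≡9 (mod 19); (3|19)=-1, (9|19)=+1; sign (−1)^1·-1^1·+1^3 = +1.
(a,b)_∞: sgn(-14448759)=−, sgn(849927)=+, so +1.
(a,b)_11: α=0, u≡3; β=2, v≡3 (mod 11); (3|11)=+1, (3|11)=+1; sign (−1)^0·+1^2·+1^0 = +1.
(a,b)_5: α=-2, u≡4; β=0, v≡3 (mod 5); (4|5)=+1, (3|5)=-1; sign (−1)^0·+1^0·-1^-2 = +1.
(a,b)_17: α=1, u≡11; β=0, v≡3 (mod 17); (11|17)=-1, (3|17)=-1; sign (−1)^0·-1^0·-1^1 = -1.
|Ram(-14448759, 849927)| = 4, even; anisotropic at {3, 17, 31, 37}.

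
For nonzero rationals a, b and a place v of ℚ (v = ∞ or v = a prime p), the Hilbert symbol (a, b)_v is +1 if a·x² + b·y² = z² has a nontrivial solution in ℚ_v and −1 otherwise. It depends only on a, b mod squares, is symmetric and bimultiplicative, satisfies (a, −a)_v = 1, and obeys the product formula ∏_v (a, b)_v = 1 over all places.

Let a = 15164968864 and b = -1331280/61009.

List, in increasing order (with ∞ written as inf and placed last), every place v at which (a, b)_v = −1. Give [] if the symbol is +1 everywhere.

[2, 17, 31, 53]

Mod squares: a ≡ 2625514, b ≡ -5. Check v ∈ {∞, 2, 3, 5, 13, 17, 19, 31, 43, 47, 53}.
v=13: a=13^0·(≡6), b=13^-2·(≡5) mod 13; (6|13)=-1, (5|13)=-1; (−1)^{0·-2·6}·(-1)^-2·(-1)^0 = +1.
v=31: a=31^1·(≡20), b=31^0·(≡15) mod 31; (20|31)=+1, (15|31)=-1; (−1)^{1·0·15}·(+1)^0·(-1)^1 = -1.
v=5: a=5^0·(≡4), b=5^1·(≡1) mod 5; (4|5)=+1, (1|5)=+1; (−1)^{0·1·2}·(+1)^1·(+1)^0 = +1.
v=43: a=43^0·(≡22), b=43^2·(≡4) mod 43; (22|43)=-1, (4|43)=+1; (−1)^{0·2·21}·(-1)^2·(+1)^0 = +1.
v=3: a=3^0·(≡1), b=3^2·(≡1) mod 3; (1|3)=+1, (1|3)=+1; (−1)^{0·2·1}·(+1)^2·(+1)^0 = +1.
v=2: v_2(a)=5, v_2(b)=4; units ≡ 5, 3 (mod 8); ε·ε+αω+βω = 0·1+5·1+4·1 ≡ 1  ⇒  (a,b)_2 = -1.
v=19: a=19^2·(≡3), b=19^-2·(≡13) mod 19; (3|19)=-1, (13|19)=-1; (−1)^{2·-2·9}·(-1)^-2·(-1)^2 = +1.
v=53: a=53^1·(≡17), b=53^0·(≡31) mod 53; (17|53)=+1, (31|53)=-1; (−1)^{1·0·26}·(+1)^0·(-1)^1 = -1.
v=47: a=47^1·(≡11), b=47^0·(≡14) mod 47; (11|47)=-1, (14|47)=+1; (−1)^{1·0·23}·(-1)^0·(+1)^1 = +1.
v=∞: 2625514 > 0 and -5 < 0  ⇒  (a,b)_∞ = +1.
v=17: a=17^1·(≡12), b=17^0·(≡11) mod 17; (12|17)=-1, (11|17)=-1; (−1)^{1·0·8}·(-1)^0·(-1)^1 = -1.
Ram(2625514, -5) = {2, 17, 31, 53}; no ℚ_2-point on the conic.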